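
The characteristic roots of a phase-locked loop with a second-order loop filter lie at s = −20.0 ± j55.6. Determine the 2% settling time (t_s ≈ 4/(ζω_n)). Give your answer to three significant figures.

For poles at −σ ± jω_d, ζω_n = σ = 20.0, so t_s ≈ 4/σ = 0.200 s.

t_s ≈ 0.200 s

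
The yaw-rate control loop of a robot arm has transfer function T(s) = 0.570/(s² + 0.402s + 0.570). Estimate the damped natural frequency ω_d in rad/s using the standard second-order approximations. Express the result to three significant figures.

Matching coefficients with s² + 2ζω_n s + ω_n² gives ω_n² = 0.570 ⇒ ω_n = 0.755 rad/s, and ζ = 0.402/(2ω_n) = 0.266.
ω_d = ω_n√(1−ζ²) = 0.728 rad/s.

ω_d ≈ 0.728 rad/s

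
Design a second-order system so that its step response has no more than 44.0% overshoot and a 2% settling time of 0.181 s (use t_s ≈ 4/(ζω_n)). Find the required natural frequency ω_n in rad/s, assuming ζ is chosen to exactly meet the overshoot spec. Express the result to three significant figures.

ω_n ≈ 87.4 rad/s

ζ = −ln(OS)/√(π² + (ln OS)²). With OS = 0.440, ln OS = −0.8210 and ζ = 0.8210/3.247 = 0.253.
From t_s ≈ 4/(ζω_n): ω_n = 4/(ζ·t_s) = 4/(0.253·0.181) = 87.4 rad/s.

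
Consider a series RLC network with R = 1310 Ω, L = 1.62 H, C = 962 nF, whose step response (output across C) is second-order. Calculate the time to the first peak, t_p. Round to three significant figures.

t_p ≈ 0.00454 s

For a series RLC circuit (capacitor voltage as output), ω_n = 1/√(LC) = 1/√(1.62 H · 962 nF) = 801 rad/s.
ζ = (R/2)·√(C/L) = (1310/2)·√(962 nF/1.62 H) = 0.505.
ω_d = 801·√(1 − 0.505²) = 692 rad/s. t_p = π/ω_d = 0.00454 s.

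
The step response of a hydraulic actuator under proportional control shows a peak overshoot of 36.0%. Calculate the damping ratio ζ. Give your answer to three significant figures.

ζ = −ln(OS)/√(π² + (ln OS)²). With OS = 0.360, ln OS = −1.022 and ζ = 1.022/3.304 = 0.309.

ζ ≈ 0.309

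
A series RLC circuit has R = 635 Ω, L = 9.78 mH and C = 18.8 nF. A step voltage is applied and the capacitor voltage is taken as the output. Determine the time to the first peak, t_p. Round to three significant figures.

For a series RLC circuit (capacitor voltage as output), ω_n = 1/√(LC) = 1/√(9.78 mH · 18.8 nF) = 73700 rad/s.
ζ = (R/2)·√(C/L) = (635/2)·√(18.8 nF/9.78 mH) = 0.440.
ω_d = ω_n√(1−ζ²) = 66200 rad/s. t_p = π/ω_d = 0.0000474 s.

t_p ≈ 0.0000474 s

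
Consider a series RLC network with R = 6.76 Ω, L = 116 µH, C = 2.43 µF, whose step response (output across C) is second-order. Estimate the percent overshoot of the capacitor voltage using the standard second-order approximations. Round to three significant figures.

For a series RLC circuit (capacitor voltage as output), ω_n = 1/√(LC) = 1/√(116 µH · 2.43 µF) = 59600 rad/s.
ζ = (R/2)·√(C/L) = (6.76/2)·√(2.43 µF/116 µH) = 0.489.
%OS = 100·exp(−πζ/√(1−ζ²)) = 17.2%.

%OS ≈ 17.2%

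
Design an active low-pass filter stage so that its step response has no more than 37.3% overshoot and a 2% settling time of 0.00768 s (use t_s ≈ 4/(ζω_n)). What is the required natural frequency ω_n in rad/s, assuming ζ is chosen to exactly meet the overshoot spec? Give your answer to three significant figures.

ω_n ≈ 1740 rad/s

Inverting the overshoot relation: ζ = |ln 0.373|/√(π² + ln²0.373) = 0.300.
From t_s ≈ 4/(ζω_n): ω_n = 4/(ζ·t_s) = 4/(0.300·0.00768) = 1740 rad/s.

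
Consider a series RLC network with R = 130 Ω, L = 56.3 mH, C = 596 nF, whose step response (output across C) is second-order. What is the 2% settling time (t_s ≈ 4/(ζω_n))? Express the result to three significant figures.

For a series RLC circuit (capacitor voltage as output), ω_n = 1/√(LC) = 1/√(56.3 mH · 596 nF) = 5460 rad/s.
ζ = (R/2)·√(C/L) = (130/2)·√(596 nF/56.3 mH) = 0.211.
t_s ≈ 4/(ζω_n) = 0.00346 s.

t_s ≈ 0.00346 s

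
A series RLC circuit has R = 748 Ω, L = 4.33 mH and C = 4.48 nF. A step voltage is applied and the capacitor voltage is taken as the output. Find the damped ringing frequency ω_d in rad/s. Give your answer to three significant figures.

For a series RLC circuit (capacitor voltage as output), ω_n = 1/√(LC) = 1/√(4.33 mH · 4.48 nF) = 227000 rad/s.
ζ = (R/2)·√(C/L) = (748/2)·√(4.48 nF/4.33 mH) = 0.380.
The damped frequency ω_d = ω_n√(1−ζ²) = 210000 rad/s.

ω_d ≈ 210000 rad/s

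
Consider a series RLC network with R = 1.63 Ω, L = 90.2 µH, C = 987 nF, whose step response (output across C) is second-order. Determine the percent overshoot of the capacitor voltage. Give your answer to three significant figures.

For a series RLC circuit (capacitor voltage as output), ω_n = 1/√(LC) = 1/√(90.2 µH · 987 nF) = 106000 rad/s.
ζ = (R/2)·√(C/L) = (1.63/2)·√(987 nF/90.2 µH) = 0.0853.
Overshoot: exp(−π·0.0853/√(1−0.0853²)) = 0.764, i.e. 76.4%.

%OS ≈ 76.4%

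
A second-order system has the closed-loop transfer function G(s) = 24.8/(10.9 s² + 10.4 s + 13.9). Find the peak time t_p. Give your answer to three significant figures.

Dividing through by 10.9: denominator becomes s² + 0.9541 s + 1.275.
So ω_n = √1.275 = 1.13 rad/s and ζ = 0.9541/(2·1.13) = 0.422.
ω_d = 1.13·√(1 − 0.422²) = 1.02 rad/s. t_p = π/ω_d = 3.07 s.

t_p ≈ 3.07 s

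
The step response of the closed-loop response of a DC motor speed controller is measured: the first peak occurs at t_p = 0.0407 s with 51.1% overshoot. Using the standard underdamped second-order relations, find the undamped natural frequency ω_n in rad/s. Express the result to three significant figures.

ω_n ≈ 78.9 rad/s

From the overshoot, ζ = −ln(OS)/√(π²+ln²(OS)) = 0.209.
t_p = π/ω_d ⇒ ω_d = 77.2 rad/s; then ω_n = ω_d/√(1−ζ²) = 78.9 rad/s.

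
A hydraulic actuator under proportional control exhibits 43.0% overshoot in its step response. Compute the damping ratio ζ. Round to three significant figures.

ζ ≈ 0.259

ζ = −ln(OS)/√(π² + (ln OS)²). With OS = 0.430, ln OS = −0.8440 and ζ = 0.8440/3.253 = 0.259.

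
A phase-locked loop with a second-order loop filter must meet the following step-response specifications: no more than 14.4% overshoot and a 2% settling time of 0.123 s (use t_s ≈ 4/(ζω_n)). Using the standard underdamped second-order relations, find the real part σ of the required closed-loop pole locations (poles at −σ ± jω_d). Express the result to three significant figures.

The settling-time spec alone fixes σ = ζω_n = 4/t_s = 4/0.123 = 32.5.
(Overshoot then fixes ζ = 0.525 and hence ω_d = σ·√(1−ζ²)/ζ = 52.7 rad/s.)

σ ≈ 32.5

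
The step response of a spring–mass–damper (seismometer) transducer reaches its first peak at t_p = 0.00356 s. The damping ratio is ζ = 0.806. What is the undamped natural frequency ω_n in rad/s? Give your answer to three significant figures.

Peak time t_p = π/ω_d, so ω_d = π/t_p = π/0.00356 = 882 rad/s.
ω_n = ω_d/√(1−ζ²) = 882/√0.350 = 1490 rad/s.

ω_n ≈ 1490 rad/s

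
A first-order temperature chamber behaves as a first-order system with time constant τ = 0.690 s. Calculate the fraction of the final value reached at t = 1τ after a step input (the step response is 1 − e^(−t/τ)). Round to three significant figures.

y/y_∞ ≈ 0.632

y(t)/y_∞ = 1 − e^(−t/τ) = 1 − e^(−1) = 1 − e^(−1.00) = 0.632.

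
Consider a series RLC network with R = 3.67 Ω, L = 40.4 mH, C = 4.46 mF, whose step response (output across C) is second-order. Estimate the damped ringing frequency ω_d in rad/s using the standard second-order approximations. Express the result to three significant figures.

For a series RLC circuit (capacitor voltage as output), ω_n = 1/√(LC) = 1/√(40.4 mH · 4.46 mF) = 74.5 rad/s.
ζ = (R/2)·√(C/L) = (3.67/2)·√(4.46 mF/40.4 mH) = 0.610.
ω_d = 74.5·√(1 − 0.610²) = 59.0 rad/s.

ω_d ≈ 59.0 rad/s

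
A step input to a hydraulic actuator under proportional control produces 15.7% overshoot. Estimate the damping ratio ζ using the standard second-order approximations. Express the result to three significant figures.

ζ ≈ 0.508

From %OS = 100·exp(−πζ/√(1−ζ²)), invert to get ζ = −ln(OS)/√(π² + ln²(OS)) with OS = 0.157.
−ln 0.157 = 1.852, so ζ = 1.852/√(π² + 3.428) = 0.508.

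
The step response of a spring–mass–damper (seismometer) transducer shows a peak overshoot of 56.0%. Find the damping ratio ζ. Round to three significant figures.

ζ = −ln(OS)/√(π² + (ln OS)²). With OS = 0.560, ln OS = −0.5798 and ζ = 0.5798/3.195 = 0.181.

ζ ≈ 0.181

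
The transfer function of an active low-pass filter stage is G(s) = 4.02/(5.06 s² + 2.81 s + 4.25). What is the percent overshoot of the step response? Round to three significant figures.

%OS ≈ 36.8%

Dividing through by 5.06: denominator becomes s² + 0.5553 s + 0.8399.
So ω_n = √0.8399 = 0.916 rad/s and ζ = 0.5553/(2·0.916) = 0.303.
%OS = 100 e^{−πζ/√(1−ζ²)} with ζ = 0.303 gives 36.8%.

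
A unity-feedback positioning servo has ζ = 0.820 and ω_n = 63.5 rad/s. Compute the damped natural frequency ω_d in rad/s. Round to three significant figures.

ω_d = ω_n√(1−ζ²) = 63.5·√0.328 = 36.3 rad/s.

ω_d ≈ 36.3 rad/s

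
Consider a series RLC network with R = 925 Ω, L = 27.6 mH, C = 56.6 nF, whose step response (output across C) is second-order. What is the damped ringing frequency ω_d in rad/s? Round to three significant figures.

For a series RLC circuit (capacitor voltage as output), ω_n = 1/√(LC) = 1/√(27.6 mH · 56.6 nF) = 25300 rad/s.
ζ = (R/2)·√(C/L) = (925/2)·√(56.6 nF/27.6 mH) = 0.662.
ω_d = ω_n√(1−ζ²) = 19000 rad/s.

ω_d ≈ 19000 rad/s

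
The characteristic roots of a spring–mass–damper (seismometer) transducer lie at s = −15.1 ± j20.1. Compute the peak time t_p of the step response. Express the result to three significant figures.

t_p ≈ 0.156 s

t_p = π/ω_d with ω_d = 20.1 (the imaginary part), so t_p = 0.156 s.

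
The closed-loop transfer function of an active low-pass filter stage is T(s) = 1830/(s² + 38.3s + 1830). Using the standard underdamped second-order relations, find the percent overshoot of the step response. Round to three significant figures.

%OS ≈ 20.7%

Comparing the denominator to s² + 2ζω_n s + ω_n²: ω_n = √1830 = 42.8 rad/s, and 2ζω_n = 38.3 so ζ = 38.3/(2·42.8) = 0.448.
Overshoot: exp(−π·0.448/√(1−0.448²)) = 0.207, i.e. 20.7%.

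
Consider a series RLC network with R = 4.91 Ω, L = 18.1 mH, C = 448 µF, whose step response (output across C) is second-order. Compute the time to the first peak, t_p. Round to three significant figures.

For a series RLC circuit (capacitor voltage as output), ω_n = 1/√(LC) = 1/√(18.1 mH · 448 µF) = 351 rad/s.
ζ = (R/2)·√(C/L) = (4.91/2)·√(448 µF/18.1 mH) = 0.386.
ω_d = 351·√(1 − 0.386²) = 324 rad/s. t_p = π/ω_d = 0.00970 s.

t_p ≈ 0.00970 s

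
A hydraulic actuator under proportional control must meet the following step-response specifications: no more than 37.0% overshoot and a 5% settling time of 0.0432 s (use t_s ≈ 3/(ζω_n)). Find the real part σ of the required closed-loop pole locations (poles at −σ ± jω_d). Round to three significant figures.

σ ≈ 69.4

The settling-time spec alone fixes σ = ζω_n = 3/t_s = 3/0.0432 = 69.4.
(Overshoot then fixes ζ = 0.302 and hence ω_d = σ·√(1−ζ²)/ζ = 219 rad/s.)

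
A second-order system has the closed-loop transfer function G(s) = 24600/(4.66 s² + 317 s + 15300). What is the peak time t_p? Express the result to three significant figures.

t_p ≈ 0.0681 s

Dividing through by 4.66: denominator becomes s² + 68.03 s + 3283.
So ω_n = √3283 = 57.3 rad/s and ζ = 68.03/(2·57.3) = 0.594.
The damped frequency ω_d = ω_n√(1−ζ²) = 46.1 rad/s. t_p = π/ω_d = 0.0681 s.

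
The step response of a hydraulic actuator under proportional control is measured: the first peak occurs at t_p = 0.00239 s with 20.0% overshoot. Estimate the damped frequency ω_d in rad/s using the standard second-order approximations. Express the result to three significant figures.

t_p = π/ω_d, so ω_d = π/0.00239 = 1310 rad/s.

ω_d ≈ 1310 rad/s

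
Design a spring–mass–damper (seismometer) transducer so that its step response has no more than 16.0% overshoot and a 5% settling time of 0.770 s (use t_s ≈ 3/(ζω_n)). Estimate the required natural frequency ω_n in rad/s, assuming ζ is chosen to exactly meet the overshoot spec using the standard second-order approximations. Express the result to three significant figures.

ζ = −ln(OS)/√(π² + (ln OS)²). With OS = 0.160, ln OS = −1.833 and ζ = 1.833/3.637 = 0.504.
Then ω_n = 3/(ζ t_s) = 3/(0.504 × 0.770) = 7.73 rad/s.

ω_n ≈ 7.73 rad/s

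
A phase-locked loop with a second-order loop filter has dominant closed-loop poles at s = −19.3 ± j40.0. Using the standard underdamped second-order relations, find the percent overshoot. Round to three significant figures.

%OS ≈ 22.0%

The poles are at −σ ± jω_d with σ = 19.3 and ω_d = 40.0, so ω_n = √(σ²+ω_d²) = 44.4 rad/s and ζ = σ/ω_n = 0.435.
Overshoot: exp(−π·0.435/√(1−0.435²)) = 0.220, i.e. 22.0%.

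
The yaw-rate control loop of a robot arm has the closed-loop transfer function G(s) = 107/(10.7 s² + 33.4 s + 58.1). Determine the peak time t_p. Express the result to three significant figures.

Dividing through by 10.7: denominator becomes s² + 3.121 s + 5.430.
So ω_n = √5.430 = 2.33 rad/s and ζ = 3.121/(2·2.33) = 0.670.
The damped frequency ω_d = ω_n√(1−ζ²) = 1.73 rad/s. t_p = π/ω_d = 1.82 s.

t_p ≈ 1.82 s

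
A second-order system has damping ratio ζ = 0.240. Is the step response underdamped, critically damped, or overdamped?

underdamped

Since ζ = 0.240 < 1, the system is underdamped.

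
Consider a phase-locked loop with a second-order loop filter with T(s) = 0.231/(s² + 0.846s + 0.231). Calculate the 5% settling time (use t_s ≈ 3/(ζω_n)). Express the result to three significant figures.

t_s ≈ 7.09 s

ω_n = √0.231 = 0.481 rad/s; ζ = 0.846/(2·0.481) = 0.880.
t_s ≈ 3/(ζω_n) = 3/(0.880·0.481) = 7.09 s.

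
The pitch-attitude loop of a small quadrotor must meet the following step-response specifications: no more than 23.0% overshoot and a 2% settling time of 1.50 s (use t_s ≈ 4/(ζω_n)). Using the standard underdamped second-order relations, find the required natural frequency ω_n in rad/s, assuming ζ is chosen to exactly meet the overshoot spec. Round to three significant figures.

ζ = −ln(OS)/√(π² + (ln OS)²). With OS = 0.230, ln OS = −1.470 and ζ = 1.470/3.468 = 0.424.
Then ω_n = 4/(ζ t_s) = 4/(0.424 × 1.50) = 6.29 rad/s.

ω_n ≈ 6.29 rad/s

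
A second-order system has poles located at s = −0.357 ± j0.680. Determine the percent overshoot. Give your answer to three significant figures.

%OS ≈ 19.2%

|pole| = ω_n = √(0.357² + 0.680²) = 0.768 rad/s; ζ = cos θ = σ/ω_n = 0.465.
%OS = 100 e^{−πζ/√(1−ζ²)} with ζ = 0.465 gives 19.2%.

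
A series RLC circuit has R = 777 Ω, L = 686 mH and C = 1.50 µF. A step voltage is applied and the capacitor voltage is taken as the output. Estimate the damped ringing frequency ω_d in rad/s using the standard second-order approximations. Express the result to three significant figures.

For a series RLC circuit (capacitor voltage as output), ω_n = 1/√(LC) = 1/√(686 mH · 1.50 µF) = 986 rad/s.
ζ = (R/2)·√(C/L) = (777/2)·√(1.50 µF/686 mH) = 0.574.
The damped frequency ω_d = ω_n√(1−ζ²) = 807 rad/s.

ω_d ≈ 807 rad/s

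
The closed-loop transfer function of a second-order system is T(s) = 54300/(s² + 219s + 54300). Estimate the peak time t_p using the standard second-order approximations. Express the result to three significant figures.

Matching coefficients with s² + 2ζω_n s + ω_n² gives ω_n² = 54300 ⇒ ω_n = 233 rad/s, and ζ = 219/(2ω_n) = 0.470.
The damped frequency ω_d = ω_n√(1−ζ²) = 206 rad/s. Then t_p = π/ω_d = 0.0153 s.

t_p ≈ 0.0153 s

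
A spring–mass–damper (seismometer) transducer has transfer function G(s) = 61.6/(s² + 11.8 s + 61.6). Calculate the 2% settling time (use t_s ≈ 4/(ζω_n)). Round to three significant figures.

ω_n = √61.6 = 7.85 rad/s; ζ = 11.8/(2·7.85) = 0.752.
t_s ≈ 4/(ζω_n) = 4/(0.752·7.85) = 0.678 s.

t_s ≈ 0.678 s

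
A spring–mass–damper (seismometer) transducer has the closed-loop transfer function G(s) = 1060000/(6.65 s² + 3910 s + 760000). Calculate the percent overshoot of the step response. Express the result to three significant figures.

Dividing through by 6.65: denominator becomes s² + 588.0 s + 114300.
So ω_n = √114300 = 338 rad/s and ζ = 588.0/(2·338) = 0.870.
Overshoot: exp(−π·0.870/√(1−0.870²)) = 0.00395, i.e. 0.395%.

%OS ≈ 0.395%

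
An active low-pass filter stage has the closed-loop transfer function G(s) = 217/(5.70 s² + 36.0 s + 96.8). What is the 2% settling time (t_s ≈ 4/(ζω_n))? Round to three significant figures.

Dividing through by 5.70: denominator becomes s² + 6.316 s + 16.98.
So ω_n = √16.98 = 4.12 rad/s and ζ = 6.316/(2·4.12) = 0.766.
t_s ≈ 4/(ζω_n) = 1.27 s.

t_s ≈ 1.27 s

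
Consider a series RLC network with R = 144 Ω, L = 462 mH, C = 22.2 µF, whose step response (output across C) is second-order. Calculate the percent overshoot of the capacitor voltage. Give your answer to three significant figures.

%OS ≈ 16.4%

For a series RLC circuit (capacitor voltage as output), ω_n = 1/√(LC) = 1/√(462 mH · 22.2 µF) = 312 rad/s.
ζ = (R/2)·√(C/L) = (144/2)·√(22.2 µF/462 mH) = 0.499.
%OS = 100 e^{−πζ/√(1−ζ²)} with ζ = 0.499 gives 16.4%.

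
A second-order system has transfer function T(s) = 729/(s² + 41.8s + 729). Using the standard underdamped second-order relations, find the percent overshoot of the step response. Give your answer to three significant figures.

%OS ≈ 2.15%

Comparing the denominator to s² + 2ζω_n s + ω_n²: ω_n = √729 = 27.0 rad/s, and 2ζω_n = 41.8 so ζ = 41.8/(2·27.0) = 0.774.
%OS = 100·exp(−πζ/√(1−ζ²)) = 2.15%.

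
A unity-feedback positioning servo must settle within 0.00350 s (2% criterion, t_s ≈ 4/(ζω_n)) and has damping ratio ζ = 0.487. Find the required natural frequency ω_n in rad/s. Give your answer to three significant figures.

Rearranging t_s ≈ 4/(ζω_n) gives ω_n = 4/(ζ·t_s) = 4/(0.487 × 0.00350) = 2350 rad/s.

ω_n ≈ 2350 rad/s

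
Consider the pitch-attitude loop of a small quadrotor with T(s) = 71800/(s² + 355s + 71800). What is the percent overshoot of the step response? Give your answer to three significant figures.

%OS ≈ 6.22%

Comparing the denominator to s² + 2ζω_n s + ω_n²: ω_n = √71800 = 268 rad/s, and 2ζω_n = 355 so ζ = 355/(2·268) = 0.662.
%OS = 100·exp(−πζ/√(1−ζ²)) = 6.22%.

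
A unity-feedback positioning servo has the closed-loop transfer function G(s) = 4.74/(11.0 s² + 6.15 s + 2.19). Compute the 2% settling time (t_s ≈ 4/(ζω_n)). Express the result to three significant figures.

Dividing through by 11.0: denominator becomes s² + 0.5591 s + 0.1991.
So ω_n = √0.1991 = 0.446 rad/s and ζ = 0.5591/(2·0.446) = 0.627.
t_s ≈ 4/(ζω_n) = 14.3 s.

t_s ≈ 14.3 s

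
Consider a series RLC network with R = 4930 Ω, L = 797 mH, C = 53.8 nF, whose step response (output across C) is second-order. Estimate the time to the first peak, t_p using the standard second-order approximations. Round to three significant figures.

For a series RLC circuit (capacitor voltage as output), ω_n = 1/√(LC) = 1/√(797 mH · 53.8 nF) = 4830 rad/s.
ζ = (R/2)·√(C/L) = (4930/2)·√(53.8 nF/797 mH) = 0.640.
The damped frequency ω_d = ω_n√(1−ζ²) = 3710 rad/s. t_p = π/ω_d = 0.000847 s.

t_p ≈ 0.000847 s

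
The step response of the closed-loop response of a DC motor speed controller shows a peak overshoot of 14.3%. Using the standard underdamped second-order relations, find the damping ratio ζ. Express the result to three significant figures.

ζ ≈ 0.526

Inverting the overshoot relation: ζ = |ln 0.143|/√(π² + ln²0.143) = 0.526.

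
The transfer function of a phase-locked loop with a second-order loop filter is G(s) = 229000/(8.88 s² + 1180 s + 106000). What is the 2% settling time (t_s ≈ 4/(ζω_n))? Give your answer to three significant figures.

Dividing through by 8.88: denominator becomes s² + 132.9 s + 11940.
So ω_n = √11940 = 109 rad/s and ζ = 132.9/(2·109) = 0.608.
t_s ≈ 4/(ζω_n) = 0.0602 s.

t_s ≈ 0.0602 s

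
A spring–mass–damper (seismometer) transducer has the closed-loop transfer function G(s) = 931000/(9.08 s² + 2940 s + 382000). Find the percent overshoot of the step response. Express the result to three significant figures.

Dividing through by 9.08: denominator becomes s² + 323.8 s + 42070.
So ω_n = √42070 = 205 rad/s and ζ = 323.8/(2·205) = 0.789.
%OS = 100·exp(−πζ/√(1−ζ²)) = 1.76%.

%OS ≈ 1.76%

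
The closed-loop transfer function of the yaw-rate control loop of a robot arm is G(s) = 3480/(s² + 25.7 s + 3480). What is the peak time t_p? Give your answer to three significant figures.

Matching coefficients with s² + 2ζω_n s + ω_n² gives ω_n² = 3480 ⇒ ω_n = 59.0 rad/s, and ζ = 25.7/(2ω_n) = 0.218.
ω_d = 59.0·√(1 − 0.218²) = 57.6 rad/s. Then t_p = π/ω_d = 0.0546 s.

t_p ≈ 0.0546 s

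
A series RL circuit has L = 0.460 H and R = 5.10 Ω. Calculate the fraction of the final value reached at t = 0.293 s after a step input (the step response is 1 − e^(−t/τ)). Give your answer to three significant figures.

y/y_∞ ≈ 0.961

τ = L/R = 0.460/5.10 = 0.0902 s.
y(t)/y_∞ = 1 − e^(−t/τ) = 1 − e^(−0.293/0.0902) = 1 − e^(−3.25) = 0.961.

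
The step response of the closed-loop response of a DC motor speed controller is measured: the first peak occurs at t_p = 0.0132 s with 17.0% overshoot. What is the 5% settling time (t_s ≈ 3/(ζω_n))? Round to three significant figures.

The overshoot fixes ζ = −ln(OS)/√(π²+ln²(OS)) = 0.491.
t_p = π/ω_d ⇒ ω_d = 238 rad/s; then ω_n = ω_d/√(1−ζ²) = 273 rad/s.
t_s ≈ 3/(ζω_n) = 3/(0.491·273) = 0.0223 s.

t_s ≈ 0.0223 s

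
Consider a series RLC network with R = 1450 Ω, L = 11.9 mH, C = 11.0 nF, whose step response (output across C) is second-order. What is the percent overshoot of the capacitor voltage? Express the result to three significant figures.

For a series RLC circuit (capacitor voltage as output), ω_n = 1/√(LC) = 1/√(11.9 mH · 11.0 nF) = 87400 rad/s.
ζ = (R/2)·√(C/L) = (1450/2)·√(11.0 nF/11.9 mH) = 0.697.
%OS = 100·exp(−πζ/√(1−ζ²)) = 4.72%.

%OS ≈ 4.72%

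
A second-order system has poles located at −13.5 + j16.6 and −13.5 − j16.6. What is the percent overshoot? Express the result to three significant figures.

|pole| = ω_n = √(13.5² + 16.6²) = 21.4 rad/s; ζ = cos θ = σ/ω_n = 0.631.
%OS = 100·exp(−πζ/√(1−ζ²)) = 7.77%.

%OS ≈ 7.77%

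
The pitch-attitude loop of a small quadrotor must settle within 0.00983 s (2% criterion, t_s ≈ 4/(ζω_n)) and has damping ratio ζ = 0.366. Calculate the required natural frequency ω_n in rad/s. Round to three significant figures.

ω_n ≈ 1110 rad/s

Rearranging t_s ≈ 4/(ζω_n) gives ω_n = 4/(ζ·t_s) = 4/(0.366 × 0.00983) = 1110 rad/s.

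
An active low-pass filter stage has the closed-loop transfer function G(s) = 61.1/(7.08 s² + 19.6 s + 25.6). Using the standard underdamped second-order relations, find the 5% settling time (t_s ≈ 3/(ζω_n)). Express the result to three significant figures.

Dividing through by 7.08: denominator becomes s² + 2.768 s + 3.616.
So ω_n = √3.616 = 1.90 rad/s and ζ = 2.768/(2·1.90) = 0.728.
t_s ≈ 3/(ζω_n) = 2.17 s.

t_s ≈ 2.17 s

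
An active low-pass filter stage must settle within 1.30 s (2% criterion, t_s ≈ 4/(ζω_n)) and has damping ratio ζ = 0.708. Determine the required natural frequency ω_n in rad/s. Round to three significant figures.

Rearranging t_s ≈ 4/(ζω_n) gives ω_n = 4/(ζ·t_s) = 4/(0.708 × 1.30) = 4.35 rad/s.

ω_n ≈ 4.35 rad/s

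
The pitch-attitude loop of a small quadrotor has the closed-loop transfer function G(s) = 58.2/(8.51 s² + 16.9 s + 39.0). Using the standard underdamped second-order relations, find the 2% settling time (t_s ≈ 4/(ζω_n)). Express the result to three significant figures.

Dividing through by 8.51: denominator becomes s² + 1.986 s + 4.583.
So ω_n = √4.583 = 2.14 rad/s and ζ = 1.986/(2·2.14) = 0.464.
t_s ≈ 4/(ζω_n) = 4.03 s.

t_s ≈ 4.03 s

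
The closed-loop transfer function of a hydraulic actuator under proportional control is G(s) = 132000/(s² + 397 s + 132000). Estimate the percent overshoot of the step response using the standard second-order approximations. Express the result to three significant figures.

ω_n = √132000 = 363 rad/s; ζ = 397/(2·363) = 0.546.
%OS = 100 e^{−πζ/√(1−ζ²)} with ζ = 0.546 gives 12.9%.

%OS ≈ 12.9%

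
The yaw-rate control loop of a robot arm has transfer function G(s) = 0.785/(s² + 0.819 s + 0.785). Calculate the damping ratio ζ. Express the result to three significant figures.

Comparing the denominator to s² + 2ζω_n s + ω_n²: ω_n = √0.785 = 0.886 rad/s, and 2ζω_n = 0.819 so ζ = 0.819/(2·0.886) = 0.462.

ζ ≈ 0.462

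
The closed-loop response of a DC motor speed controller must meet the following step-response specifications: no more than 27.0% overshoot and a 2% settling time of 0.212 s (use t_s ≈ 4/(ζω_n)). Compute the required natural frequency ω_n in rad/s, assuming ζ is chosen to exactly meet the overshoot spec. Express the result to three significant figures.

ζ = −ln(OS)/√(π² + (ln OS)²). With OS = 0.270, ln OS = −1.309 and ζ = 1.309/3.404 = 0.385.
From t_s ≈ 4/(ζω_n): ω_n = 4/(ζ·t_s) = 4/(0.385·0.212) = 49.0 rad/s.

ω_n ≈ 49.0 rad/s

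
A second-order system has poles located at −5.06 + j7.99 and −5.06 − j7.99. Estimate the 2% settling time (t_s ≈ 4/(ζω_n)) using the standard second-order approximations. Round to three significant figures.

For poles at −σ ± jω_d, ζω_n = σ = 5.06, so t_s ≈ 4/σ = 0.791 s.

t_s ≈ 0.791 s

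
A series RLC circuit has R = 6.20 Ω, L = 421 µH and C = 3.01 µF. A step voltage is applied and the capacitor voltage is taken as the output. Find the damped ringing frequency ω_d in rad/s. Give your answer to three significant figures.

For a series RLC circuit (capacitor voltage as output), ω_n = 1/√(LC) = 1/√(421 µH · 3.01 µF) = 28100 rad/s.
ζ = (R/2)·√(C/L) = (6.20/2)·√(3.01 µF/421 µH) = 0.262.
ω_d = ω_n√(1−ζ²) = 27100 rad/s.

ω_d ≈ 27100 rad/s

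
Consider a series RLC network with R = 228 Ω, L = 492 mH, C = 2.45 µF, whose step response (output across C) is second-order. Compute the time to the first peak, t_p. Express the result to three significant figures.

For a series RLC circuit (capacitor voltage as output), ω_n = 1/√(LC) = 1/√(492 mH · 2.45 µF) = 911 rad/s.
ζ = (R/2)·√(C/L) = (228/2)·√(2.45 µF/492 mH) = 0.254.
The damped frequency ω_d = ω_n√(1−ζ²) = 881 rad/s. t_p = π/ω_d = 0.00357 s.

t_p ≈ 0.00357 s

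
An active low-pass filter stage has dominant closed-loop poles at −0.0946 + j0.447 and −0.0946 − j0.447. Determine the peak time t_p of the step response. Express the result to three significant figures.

t_p = π/ω_d with ω_d = 0.447 (the imaginary part), so t_p = 7.03 s.

t_p ≈ 7.03 s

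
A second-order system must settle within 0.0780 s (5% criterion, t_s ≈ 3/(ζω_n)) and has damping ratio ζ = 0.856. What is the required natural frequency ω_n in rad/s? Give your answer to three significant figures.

Rearranging t_s ≈ 3/(ζω_n) gives ω_n = 3/(ζ·t_s) = 3/(0.856 × 0.0780) = 44.9 rad/s.

ω_n ≈ 44.9 rad/s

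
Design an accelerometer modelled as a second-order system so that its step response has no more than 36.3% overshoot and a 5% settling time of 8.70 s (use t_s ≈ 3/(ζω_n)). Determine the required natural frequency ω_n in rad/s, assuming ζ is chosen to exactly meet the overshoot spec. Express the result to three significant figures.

ζ = −ln(OS)/√(π² + (ln OS)²). With OS = 0.363, ln OS = −1.013 and ζ = 1.013/3.301 = 0.307.
From t_s ≈ 3/(ζω_n): ω_n = 3/(ζ·t_s) = 3/(0.307·8.70) = 1.12 rad/s.

ω_n ≈ 1.12 rad/s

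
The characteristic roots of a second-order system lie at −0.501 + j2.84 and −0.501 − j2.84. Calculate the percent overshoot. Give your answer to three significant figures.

|pole| = ω_n = √(0.501² + 2.84²) = 2.88 rad/s; ζ = cos θ = σ/ω_n = 0.174.
Overshoot: exp(−π·0.174/√(1−0.174²)) = 0.575, i.e. 57.5%.

%OS ≈ 57.5%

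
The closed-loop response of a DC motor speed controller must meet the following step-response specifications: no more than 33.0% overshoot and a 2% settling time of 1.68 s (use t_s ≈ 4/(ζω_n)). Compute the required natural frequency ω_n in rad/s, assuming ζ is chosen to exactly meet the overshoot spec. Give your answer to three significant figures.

ζ = −ln(OS)/√(π² + (ln OS)²). With OS = 0.330, ln OS = −1.109 and ζ = 1.109/3.331 = 0.333.
From t_s ≈ 4/(ζω_n): ω_n = 4/(ζ·t_s) = 4/(0.333·1.68) = 7.15 rad/s.

ω_n ≈ 7.15 rad/s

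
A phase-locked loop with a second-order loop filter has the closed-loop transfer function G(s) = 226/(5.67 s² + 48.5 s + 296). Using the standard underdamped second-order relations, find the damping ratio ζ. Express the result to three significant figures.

ζ ≈ 0.592

Dividing through by 5.67: denominator becomes s² + 8.554 s + 52.20.
So ω_n = √52.20 = 7.23 rad/s and ζ = 8.554/(2·7.23) = 0.592.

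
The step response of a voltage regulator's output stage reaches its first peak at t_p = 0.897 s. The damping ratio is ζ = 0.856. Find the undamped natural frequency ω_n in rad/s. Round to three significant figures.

Peak time t_p = π/ω_d, so ω_d = π/t_p = π/0.897 = 3.50 rad/s.
ω_n = ω_d/√(1−ζ²) = 3.50/√0.267 = 6.77 rad/s.

ω_n ≈ 6.77 rad/s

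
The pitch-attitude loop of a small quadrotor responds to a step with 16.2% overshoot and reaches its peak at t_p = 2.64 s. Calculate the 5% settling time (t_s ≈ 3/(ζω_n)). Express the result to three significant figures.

From the overshoot, ζ = −ln(OS)/√(π²+ln²(OS)) = 0.501.
From t_p = π/ω_d, ω_d = π/2.64 = 1.19 rad/s, so ω_n = ω_d/√(1−ζ²) = 1.38 rad/s.
t_s ≈ 3/(ζω_n) = 3/(0.501·1.38) = 4.35 s.

t_s ≈ 4.35 s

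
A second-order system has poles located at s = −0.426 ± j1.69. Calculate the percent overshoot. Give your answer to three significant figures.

%OS ≈ 45.3%

|pole| = ω_n = √(0.426² + 1.69²) = 1.74 rad/s; ζ = cos θ = σ/ω_n = 0.244.
%OS = 100·exp(−πζ/√(1−ζ²)) = 45.3%.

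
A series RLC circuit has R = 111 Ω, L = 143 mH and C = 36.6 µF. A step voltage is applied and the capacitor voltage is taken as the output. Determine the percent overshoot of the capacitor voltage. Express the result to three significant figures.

For a series RLC circuit (capacitor voltage as output), ω_n = 1/√(LC) = 1/√(143 mH · 36.6 µF) = 437 rad/s.
ζ = (R/2)·√(C/L) = (111/2)·√(36.6 µF/143 mH) = 0.888.
Overshoot: exp(−π·0.888/√(1−0.888²)) = 0.00233, i.e. 0.233%.

%OS ≈ 0.233%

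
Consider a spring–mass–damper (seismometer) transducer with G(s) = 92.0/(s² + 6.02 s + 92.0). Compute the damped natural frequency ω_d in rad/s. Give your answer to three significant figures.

Matching coefficients with s² + 2ζω_n s + ω_n² gives ω_n² = 92.0 ⇒ ω_n = 9.59 rad/s, and ζ = 6.02/(2ω_n) = 0.314.
ω_d = ω_n√(1−ζ²) = 9.11 rad/s.

ω_d ≈ 9.11 rad/s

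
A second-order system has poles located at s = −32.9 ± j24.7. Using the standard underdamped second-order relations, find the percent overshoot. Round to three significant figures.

%OS ≈ 1.52%

The poles are at −σ ± jω_d with σ = 32.9 and ω_d = 24.7, so ω_n = √(σ²+ω_d²) = 41.1 rad/s and ζ = σ/ω_n = 0.800.
%OS = 100 e^{−πζ/√(1−ζ²)} with ζ = 0.800 gives 1.52%.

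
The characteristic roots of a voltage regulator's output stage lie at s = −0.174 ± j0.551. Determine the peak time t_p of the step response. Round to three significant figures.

t_p ≈ 5.70 s

t_p = π/ω_d with ω_d = 0.551 (the imaginary part), so t_p = 5.70 s.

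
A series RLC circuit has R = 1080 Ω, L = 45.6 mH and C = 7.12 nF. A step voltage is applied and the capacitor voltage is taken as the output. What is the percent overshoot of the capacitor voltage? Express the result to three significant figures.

For a series RLC circuit (capacitor voltage as output), ω_n = 1/√(LC) = 1/√(45.6 mH · 7.12 nF) = 55500 rad/s.
ζ = (R/2)·√(C/L) = (1080/2)·√(7.12 nF/45.6 mH) = 0.213.
%OS = 100 e^{−πζ/√(1−ζ²)} with ζ = 0.213 gives 50.4%.

%OS ≈ 50.4%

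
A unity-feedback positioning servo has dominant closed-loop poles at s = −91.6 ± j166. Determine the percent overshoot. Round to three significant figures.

With σ = 91.6, ω_d = 166: ω_n = √(σ²+ω_d²) = 190 rad/s, ζ = σ/ω_n = 0.483.
Overshoot: exp(−π·0.483/√(1−0.483²)) = 0.177, i.e. 17.7%.

%OS ≈ 17.7%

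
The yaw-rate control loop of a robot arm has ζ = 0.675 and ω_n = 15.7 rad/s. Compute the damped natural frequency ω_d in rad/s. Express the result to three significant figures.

ω_d ≈ 11.6 rad/s

ω_d = ω_n√(1−ζ²) = 15.7·√0.544 = 11.6 rad/s.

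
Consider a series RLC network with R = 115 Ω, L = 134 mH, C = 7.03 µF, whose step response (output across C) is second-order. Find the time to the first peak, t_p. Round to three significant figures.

For a series RLC circuit (capacitor voltage as output), ω_n = 1/√(LC) = 1/√(134 mH · 7.03 µF) = 1030 rad/s.
ζ = (R/2)·√(C/L) = (115/2)·√(7.03 µF/134 mH) = 0.416.
ω_d = ω_n√(1−ζ²) = 937 rad/s. t_p = π/ω_d = 0.00335 s.

t_p ≈ 0.00335 s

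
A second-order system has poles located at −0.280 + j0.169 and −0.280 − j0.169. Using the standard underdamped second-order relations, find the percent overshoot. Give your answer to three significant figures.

%OS ≈ 0.549%

The poles are at −σ ± jω_d with σ = 0.280 and ω_d = 0.169, so ω_n = √(σ²+ω_d²) = 0.327 rad/s and ζ = σ/ω_n = 0.856.
%OS = 100 e^{−πζ/√(1−ζ²)} with ζ = 0.856 gives 0.549%.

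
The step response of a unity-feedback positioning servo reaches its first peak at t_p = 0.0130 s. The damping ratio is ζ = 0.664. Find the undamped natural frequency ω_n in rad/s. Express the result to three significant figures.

Peak time t_p = π/ω_d, so ω_d = π/t_p = π/0.0130 = 242 rad/s.
ω_n = ω_d/√(1−ζ²) = 242/√0.559 = 323 rad/s.

ω_n ≈ 323 rad/s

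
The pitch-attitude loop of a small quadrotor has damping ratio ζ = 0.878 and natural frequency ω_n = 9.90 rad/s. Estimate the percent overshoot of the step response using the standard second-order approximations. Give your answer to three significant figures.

For an underdamped second-order system, %OS = 100·exp(−πζ/√(1−ζ²)).
πζ/√(1−ζ²) = π·0.878/√(1−0.771) = 5.763, so %OS = 100·e^(−5.763) = 0.314%.

%OS ≈ 0.314%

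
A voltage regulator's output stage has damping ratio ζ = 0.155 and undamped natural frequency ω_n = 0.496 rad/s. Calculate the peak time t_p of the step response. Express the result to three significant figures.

t_p ≈ 6.41 s

The damped frequency is ω_d = ω_n√(1−ζ²) = 0.496·√(1−0.0240) = 0.490 rad/s.
Peak time t_p = π/ω_d = π/0.490 = 6.41 s.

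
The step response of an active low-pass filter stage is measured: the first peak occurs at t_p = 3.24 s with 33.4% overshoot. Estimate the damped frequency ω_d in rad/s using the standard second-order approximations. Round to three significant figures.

ω_d ≈ 0.970 rad/s

t_p = π/ω_d, so ω_d = π/3.24 = 0.970 rad/s.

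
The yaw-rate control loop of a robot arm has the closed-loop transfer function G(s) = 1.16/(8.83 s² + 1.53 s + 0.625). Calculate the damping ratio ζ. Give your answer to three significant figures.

Dividing through by 8.83: denominator becomes s² + 0.1733 s + 0.07078.
So ω_n = √0.07078 = 0.266 rad/s and ζ = 0.1733/(2·0.266) = 0.326.

ζ ≈ 0.326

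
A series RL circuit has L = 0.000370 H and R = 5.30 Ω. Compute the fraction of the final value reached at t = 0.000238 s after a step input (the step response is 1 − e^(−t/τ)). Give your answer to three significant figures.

y/y_∞ ≈ 0.967

τ = L/R = 0.000370/5.30 = 0.0000698 s.
y(t)/y_∞ = 1 − e^(−t/τ) = 1 − e^(−0.000238/0.0000698) = 1 − e^(−3.41) = 0.967.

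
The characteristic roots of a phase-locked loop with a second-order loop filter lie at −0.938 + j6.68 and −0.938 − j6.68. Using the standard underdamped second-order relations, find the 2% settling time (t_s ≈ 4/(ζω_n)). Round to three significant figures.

t_s ≈ 4.26 s

For poles at −σ ± jω_d, ζω_n = σ = 0.938, so t_s ≈ 4/σ = 4.26 s.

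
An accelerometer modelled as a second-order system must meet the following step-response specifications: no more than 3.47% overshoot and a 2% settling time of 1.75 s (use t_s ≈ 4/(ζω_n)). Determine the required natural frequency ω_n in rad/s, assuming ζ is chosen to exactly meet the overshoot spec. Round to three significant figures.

From %OS = 100·exp(−πζ/√(1−ζ²)), invert to get ζ = −ln(OS)/√(π² + ln²(OS)) with OS = 0.0347.
−ln 0.0347 = 3.361, so ζ = 3.361/√(π² + 11.30) = 0.731.
From t_s ≈ 4/(ζω_n): ω_n = 4/(ζ·t_s) = 4/(0.731·1.75) = 3.13 rad/s.

ω_n ≈ 3.13 rad/s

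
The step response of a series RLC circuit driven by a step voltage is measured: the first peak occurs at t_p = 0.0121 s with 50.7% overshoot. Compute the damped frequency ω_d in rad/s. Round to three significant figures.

t_p = π/ω_d, so ω_d = π/0.0121 = 260 rad/s.

ω_d ≈ 260 rad/s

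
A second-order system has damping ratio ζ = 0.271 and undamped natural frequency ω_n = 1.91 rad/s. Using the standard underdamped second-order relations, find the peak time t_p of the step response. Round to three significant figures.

The damped frequency is ω_d = ω_n√(1−ζ²) = 1.91·√(1−0.0734) = 1.84 rad/s.
Peak time t_p = π/ω_d = π/1.84 = 1.71 s.

t_p ≈ 1.71 s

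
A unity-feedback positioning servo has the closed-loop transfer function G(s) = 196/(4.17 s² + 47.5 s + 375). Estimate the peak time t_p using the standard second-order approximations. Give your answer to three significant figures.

Dividing through by 4.17: denominator becomes s² + 11.39 s + 89.93.
So ω_n = √89.93 = 9.48 rad/s and ζ = 11.39/(2·9.48) = 0.601.
ω_d = ω_n√(1−ζ²) = 7.58 rad/s. t_p = π/ω_d = 0.414 s.

t_p ≈ 0.414 s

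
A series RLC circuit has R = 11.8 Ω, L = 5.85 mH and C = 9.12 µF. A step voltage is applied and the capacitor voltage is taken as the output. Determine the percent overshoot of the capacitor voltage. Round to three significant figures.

For a series RLC circuit (capacitor voltage as output), ω_n = 1/√(LC) = 1/√(5.85 mH · 9.12 µF) = 4330 rad/s.
ζ = (R/2)·√(C/L) = (11.8/2)·√(9.12 µF/5.85 mH) = 0.233.
%OS = 100·exp(−πζ/√(1−ζ²)) = 47.1%.

%OS ≈ 47.1%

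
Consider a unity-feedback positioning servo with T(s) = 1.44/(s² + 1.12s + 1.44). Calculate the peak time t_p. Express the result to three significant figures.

Comparing the denominator to s² + 2ζω_n s + ω_n²: ω_n = √1.44 = 1.20 rad/s, and 2ζω_n = 1.12 so ζ = 1.12/(2·1.20) = 0.467.
ω_d = 1.20·√(1 − 0.467²) = 1.06 rad/s. Then t_p = π/ω_d = 2.96 s.

t_p ≈ 2.96 s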